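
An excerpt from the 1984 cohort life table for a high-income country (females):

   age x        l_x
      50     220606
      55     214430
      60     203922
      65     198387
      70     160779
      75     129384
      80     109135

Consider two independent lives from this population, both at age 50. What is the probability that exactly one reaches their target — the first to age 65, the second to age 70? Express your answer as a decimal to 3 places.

p₁ = l_65/l_50 = 198387/220606 = 0.899282; p₂ = l_70/l_50 = 160779/220606 = 0.728806.
P(exactly one) = p₁(1−p₂) + (1−p₁)p₂ = 0.243880 + 0.073404 = 0.317284.

0.317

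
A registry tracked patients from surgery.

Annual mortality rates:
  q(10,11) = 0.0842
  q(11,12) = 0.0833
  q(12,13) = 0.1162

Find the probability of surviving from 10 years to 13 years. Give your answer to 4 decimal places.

0.7420

P(survive 10→13) = (1 − 0.0842) × (1 − 0.0833) × (1 − 0.1162).
= 0.9158 × 0.9167 × 0.8838 = 0.741962.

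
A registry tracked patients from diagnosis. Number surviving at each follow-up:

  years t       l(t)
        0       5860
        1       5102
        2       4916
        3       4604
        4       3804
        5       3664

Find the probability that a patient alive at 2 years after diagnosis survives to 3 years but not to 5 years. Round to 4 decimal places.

0.1912

This is the probability of reaching 3 but not 5, conditional on being alive at 2: (l(3) − l(5)) / l(2).
= (4604 − 3664) / 4916 = 940 / 4916 = 0.191212.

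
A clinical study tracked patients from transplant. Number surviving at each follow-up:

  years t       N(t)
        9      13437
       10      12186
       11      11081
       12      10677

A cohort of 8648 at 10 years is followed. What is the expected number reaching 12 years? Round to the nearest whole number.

7577

The relevant probability is 10677/12186 = 0.876169.
Expected number = 8648 × 0.876169 = 7577.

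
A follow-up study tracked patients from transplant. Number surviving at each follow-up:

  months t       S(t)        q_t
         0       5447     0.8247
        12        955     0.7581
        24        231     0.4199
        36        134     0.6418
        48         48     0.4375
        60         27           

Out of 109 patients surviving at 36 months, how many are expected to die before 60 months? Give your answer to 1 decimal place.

87.0

The relevant probability is 1 − 27/134 = 0.798507.
Expected number = 109 × 0.798507 = 87.0.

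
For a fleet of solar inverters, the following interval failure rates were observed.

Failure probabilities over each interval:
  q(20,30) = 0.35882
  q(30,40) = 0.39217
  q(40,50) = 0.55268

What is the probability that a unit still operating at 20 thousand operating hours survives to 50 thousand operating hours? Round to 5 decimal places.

0.17433

The overall survival probability is (1 − 0.35882) × (1 − 0.39217) × (1 − 0.55268).
= 0.64118 × 0.60783 × 0.44732 = 0.174333.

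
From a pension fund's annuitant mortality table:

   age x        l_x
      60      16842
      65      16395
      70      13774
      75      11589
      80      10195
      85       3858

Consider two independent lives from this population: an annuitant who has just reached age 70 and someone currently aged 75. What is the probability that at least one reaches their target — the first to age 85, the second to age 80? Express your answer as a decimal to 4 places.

0.9134

p₁ = l_85/l_70 = 3858/13774 = 0.280093; p₂ = l_80/l_75 = 10195/11589 = 0.879714.
P(at least one) = 1 − (1−p₁)(1−p₂) = 1 − 0.719907 × 0.120286 = 0.913405.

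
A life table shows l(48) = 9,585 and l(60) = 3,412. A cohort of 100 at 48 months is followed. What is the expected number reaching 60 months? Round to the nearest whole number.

The relevant probability is 3,412/9,585 = 0.355973.
Expected number = 100 × 0.355973 = 36.

36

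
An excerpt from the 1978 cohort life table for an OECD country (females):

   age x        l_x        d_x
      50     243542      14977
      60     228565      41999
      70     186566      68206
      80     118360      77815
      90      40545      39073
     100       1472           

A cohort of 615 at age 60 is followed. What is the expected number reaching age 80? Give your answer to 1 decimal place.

The relevant probability is 118360/228565 = 0.517840.
Expected number = 615 × 0.517840 = 318.5.

318.5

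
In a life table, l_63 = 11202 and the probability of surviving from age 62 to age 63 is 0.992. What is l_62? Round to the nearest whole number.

11292

l_62 = l_63 / p = 11202 / 0.992 = 11292.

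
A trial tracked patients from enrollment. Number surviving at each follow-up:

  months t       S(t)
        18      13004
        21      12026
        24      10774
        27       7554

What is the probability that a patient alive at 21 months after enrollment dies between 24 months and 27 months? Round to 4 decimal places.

This is the probability of reaching 24 but not 27, conditional on being alive at 21: (S(24) − S(27)) / S(21).
= (10774 − 7554) / 12026 = 3220 / 12026 = 0.267753.

0.2678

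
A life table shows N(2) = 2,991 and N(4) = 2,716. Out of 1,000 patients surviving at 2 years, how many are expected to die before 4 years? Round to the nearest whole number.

92

The relevant probability is 1 − 2,716/2,991 = 0.091942.
Expected number = 1,000 × 0.091942 = 92.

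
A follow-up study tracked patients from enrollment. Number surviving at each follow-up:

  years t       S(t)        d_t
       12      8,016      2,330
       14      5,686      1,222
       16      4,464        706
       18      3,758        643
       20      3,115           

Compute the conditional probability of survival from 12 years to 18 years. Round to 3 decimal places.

The conditional survival probability is S(18)/S(12) = 3,758/8,016 = 0.468812.

0.469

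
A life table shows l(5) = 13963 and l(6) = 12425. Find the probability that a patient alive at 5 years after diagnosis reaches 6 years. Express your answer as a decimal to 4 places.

0.8899

The conditional survival probability is l(6)/l(5) = 12425/13963 = 0.889852.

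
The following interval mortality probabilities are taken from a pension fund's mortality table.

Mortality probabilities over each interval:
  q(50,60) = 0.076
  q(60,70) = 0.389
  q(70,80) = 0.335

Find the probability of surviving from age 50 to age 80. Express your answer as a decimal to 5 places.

0.37544

The overall survival probability is (1 − 0.076) × (1 − 0.389) × (1 − 0.335).
= 0.924 × 0.611 × 0.665 = 0.375435.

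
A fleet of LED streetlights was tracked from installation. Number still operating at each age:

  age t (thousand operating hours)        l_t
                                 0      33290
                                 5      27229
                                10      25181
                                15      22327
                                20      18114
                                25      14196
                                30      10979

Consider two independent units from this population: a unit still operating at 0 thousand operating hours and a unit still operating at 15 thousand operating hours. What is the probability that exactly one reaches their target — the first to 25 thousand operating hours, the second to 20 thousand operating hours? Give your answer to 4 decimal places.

0.5458

p₁ = l_25/l_0 = 14196/33290 = 0.426434; p₂ = l_20/l_15 = 18114/22327 = 0.811305.
P(exactly one) = p₁(1−p₂) + (1−p₁)p₂ = 0.080466 + 0.465337 = 0.545803.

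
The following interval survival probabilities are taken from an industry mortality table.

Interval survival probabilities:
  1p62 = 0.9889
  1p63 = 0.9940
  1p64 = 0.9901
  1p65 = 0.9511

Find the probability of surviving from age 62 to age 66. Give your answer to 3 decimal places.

0.926

4p62 = 0.9889 × 0.9940 × 0.9901 × 0.9511.
= 0.925644.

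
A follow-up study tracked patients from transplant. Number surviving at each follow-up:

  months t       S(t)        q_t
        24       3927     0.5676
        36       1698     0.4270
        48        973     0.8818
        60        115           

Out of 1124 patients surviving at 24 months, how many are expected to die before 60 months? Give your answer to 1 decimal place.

The relevant probability is 1 − 115/3927 = 0.970716.
Expected number = 1124 × 0.970716 = 1091.1.

1091.1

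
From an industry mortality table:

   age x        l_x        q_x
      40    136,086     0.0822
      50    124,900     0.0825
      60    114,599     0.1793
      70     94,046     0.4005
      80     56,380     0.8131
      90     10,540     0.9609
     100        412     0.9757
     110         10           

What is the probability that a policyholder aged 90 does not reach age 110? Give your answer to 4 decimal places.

0.9991

P(die before 110 | alive at 90) = 1 − l_110/l_90 = 1 − 10/10,540 = (10,530)/10,540 = 0.999051.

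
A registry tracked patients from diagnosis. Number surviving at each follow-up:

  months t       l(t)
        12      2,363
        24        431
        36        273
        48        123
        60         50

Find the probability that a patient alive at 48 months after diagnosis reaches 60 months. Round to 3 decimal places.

The conditional survival probability is l(60)/l(48) = 50/123 = 0.406504.

0.407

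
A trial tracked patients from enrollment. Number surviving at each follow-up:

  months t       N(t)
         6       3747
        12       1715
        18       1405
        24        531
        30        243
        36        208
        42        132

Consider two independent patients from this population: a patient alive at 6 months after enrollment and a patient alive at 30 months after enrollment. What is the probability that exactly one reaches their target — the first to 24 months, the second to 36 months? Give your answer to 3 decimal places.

0.755

p₁ = N(24)/N(6) = 531/3747 = 0.141713; p₂ = N(36)/N(30) = 208/243 = 0.855967.
P(exactly one) = p₁(1−p₂) + (1−p₁)p₂ = 0.020411 + 0.734665 = 0.755077.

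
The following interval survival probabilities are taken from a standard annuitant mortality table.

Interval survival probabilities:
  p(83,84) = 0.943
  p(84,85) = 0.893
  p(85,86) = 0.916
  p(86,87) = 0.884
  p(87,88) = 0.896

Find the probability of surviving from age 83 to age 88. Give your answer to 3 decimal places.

The overall survival probability is 0.943 × 0.893 × 0.916 × 0.884 × 0.896.
= 0.610969.

0.611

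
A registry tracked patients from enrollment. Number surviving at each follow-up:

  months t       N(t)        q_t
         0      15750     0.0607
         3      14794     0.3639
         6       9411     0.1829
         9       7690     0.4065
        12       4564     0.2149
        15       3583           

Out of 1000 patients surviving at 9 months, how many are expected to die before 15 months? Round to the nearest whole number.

The relevant probability is 1 − 3583/7690 = 0.534070.
Expected number = 1000 × 0.534070 = 534.

534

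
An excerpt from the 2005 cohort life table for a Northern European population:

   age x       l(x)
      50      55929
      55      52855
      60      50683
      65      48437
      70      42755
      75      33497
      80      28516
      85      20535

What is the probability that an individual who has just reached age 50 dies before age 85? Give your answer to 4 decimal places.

P(die before 85 | alive at 50) = 1 − l(85)/l(50) = 1 − 20535/55929 = (35394)/55929 = 0.632838.

0.6328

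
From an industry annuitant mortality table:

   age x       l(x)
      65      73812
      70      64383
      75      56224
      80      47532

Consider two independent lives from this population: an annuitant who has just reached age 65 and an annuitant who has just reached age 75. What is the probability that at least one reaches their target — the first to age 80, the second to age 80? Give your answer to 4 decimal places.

0.9450

p₁ = l(80)/l(65) = 47532/73812 = 0.643960; p₂ = l(80)/l(75) = 47532/56224 = 0.845404.
P(at least one) = 1 − (1−p₁)(1−p₂) = 1 − 0.356040 × 0.154596 = 0.944958.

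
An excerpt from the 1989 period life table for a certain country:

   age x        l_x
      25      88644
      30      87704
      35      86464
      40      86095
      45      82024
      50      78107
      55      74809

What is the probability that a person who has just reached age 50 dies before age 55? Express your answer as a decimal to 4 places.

0.0422

P(die before 55 | alive at 50) = 1 − l_55/l_50 = 1 − 74809/78107 = (3298)/78107 = 0.042224.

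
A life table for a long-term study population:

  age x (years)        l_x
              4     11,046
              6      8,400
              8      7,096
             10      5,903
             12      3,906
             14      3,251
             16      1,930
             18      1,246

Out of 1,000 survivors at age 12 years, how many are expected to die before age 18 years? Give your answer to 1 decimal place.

681.0

The relevant probability is 1 − 1,246/3,906 = 0.681004.
Expected number = 1,000 × 0.681004 = 681.0.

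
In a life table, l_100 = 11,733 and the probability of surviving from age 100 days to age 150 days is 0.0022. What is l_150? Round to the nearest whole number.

l_150 = l_100 × p = 11,733 × 0.0022 = 26.

26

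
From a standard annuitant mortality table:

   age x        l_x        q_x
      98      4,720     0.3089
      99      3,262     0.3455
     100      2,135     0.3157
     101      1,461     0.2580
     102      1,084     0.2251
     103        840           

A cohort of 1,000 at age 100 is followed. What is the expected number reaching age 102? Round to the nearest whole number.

The relevant probability is 1,084/2,135 = 0.507728.
Expected number = 1,000 × 0.507728 = 508.

508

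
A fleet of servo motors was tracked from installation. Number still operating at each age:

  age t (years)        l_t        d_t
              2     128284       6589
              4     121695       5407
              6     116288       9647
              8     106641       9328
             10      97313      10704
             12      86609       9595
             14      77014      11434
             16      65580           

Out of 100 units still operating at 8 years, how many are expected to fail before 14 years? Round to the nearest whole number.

The relevant probability is 1 − 77014/106641 = 0.277820.
Expected number = 100 × 0.277820 = 28.

28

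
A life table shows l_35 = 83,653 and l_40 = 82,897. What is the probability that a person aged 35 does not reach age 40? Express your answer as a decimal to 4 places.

P(die before 40 | alive at 35) = 1 − l_40/l_35 = 1 − 82,897/83,653 = (756)/83,653 = 0.009037.

0.0090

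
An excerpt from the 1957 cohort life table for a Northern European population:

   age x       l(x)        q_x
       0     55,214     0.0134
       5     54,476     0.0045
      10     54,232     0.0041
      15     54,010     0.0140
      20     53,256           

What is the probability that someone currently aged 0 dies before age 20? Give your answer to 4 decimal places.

P(die before 20 | alive at 0) = 1 − l(20)/l(0) = 1 − 53,256/55,214 = (1,958)/55,214 = 0.035462.

0.0355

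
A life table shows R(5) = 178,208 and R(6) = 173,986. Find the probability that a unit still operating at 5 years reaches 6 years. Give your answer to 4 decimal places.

The conditional survival probability is R(6)/R(5) = 173,986/178,208 = 0.976309.

0.9763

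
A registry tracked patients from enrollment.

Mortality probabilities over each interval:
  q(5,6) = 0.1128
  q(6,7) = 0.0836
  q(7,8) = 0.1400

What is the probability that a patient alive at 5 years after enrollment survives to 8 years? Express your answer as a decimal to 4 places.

Survival from 5 to 8 is the product of surviving each interval: (1 − 0.1128) × (1 − 0.0836) × (1 − 0.1400).
= 0.8872 × 0.9164 × 0.8600 = 0.699206.

0.6992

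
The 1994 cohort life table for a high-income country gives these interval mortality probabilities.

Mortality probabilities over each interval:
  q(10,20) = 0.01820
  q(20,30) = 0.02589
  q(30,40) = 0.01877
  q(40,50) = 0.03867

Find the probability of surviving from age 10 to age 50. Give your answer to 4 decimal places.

The overall survival probability is (1 − 0.01820) × (1 − 0.02589) × (1 − 0.01877) × (1 − 0.03867).
= 0.98180 × 0.97411 × 0.98123 × 0.96133 = 0.902141.

0.9021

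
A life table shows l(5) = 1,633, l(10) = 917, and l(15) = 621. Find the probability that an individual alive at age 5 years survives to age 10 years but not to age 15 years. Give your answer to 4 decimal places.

This is the probability of reaching 10 but not 15, conditional on being alive at 5: (l(10) − l(15)) / l(5).
= (917 − 621) / 1,633 = 296 / 1,633 = 0.181261.

0.1813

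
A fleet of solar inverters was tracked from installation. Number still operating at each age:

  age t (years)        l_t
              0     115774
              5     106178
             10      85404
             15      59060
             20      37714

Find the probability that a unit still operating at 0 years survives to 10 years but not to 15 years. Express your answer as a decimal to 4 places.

This is the probability of reaching 10 but not 15, conditional on being operational at 0: (l_10 − l_15) / l_0.
= (85404 − 59060) / 115774 = 26344 / 115774 = 0.227547.

0.2275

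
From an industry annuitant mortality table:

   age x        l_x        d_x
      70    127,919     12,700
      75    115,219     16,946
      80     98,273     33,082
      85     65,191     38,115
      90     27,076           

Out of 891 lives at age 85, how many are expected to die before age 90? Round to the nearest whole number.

521

The relevant probability is 1 − 27,076/65,191 = 0.584667.
Expected number = 891 × 0.584667 = 521.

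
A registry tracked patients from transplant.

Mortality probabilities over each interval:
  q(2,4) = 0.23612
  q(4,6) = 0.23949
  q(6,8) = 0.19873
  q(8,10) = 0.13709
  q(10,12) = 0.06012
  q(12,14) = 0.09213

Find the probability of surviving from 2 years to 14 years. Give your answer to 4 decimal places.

0.3427

P(survive 2→14) = (1 − 0.23612) × (1 − 0.23949) × (1 − 0.19873) × (1 − 0.13709) × (1 − 0.06012) × (1 − 0.09213).
= 0.76388 × 0.76051 × 0.80127 × 0.86291 × 0.93988 × 0.90787 = 0.342745.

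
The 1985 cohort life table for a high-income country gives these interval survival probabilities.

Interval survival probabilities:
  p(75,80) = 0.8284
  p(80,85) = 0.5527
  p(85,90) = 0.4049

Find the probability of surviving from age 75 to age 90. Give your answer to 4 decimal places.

The overall survival probability is 0.8284 × 0.5527 × 0.4049.
= 0.185386.

0.1854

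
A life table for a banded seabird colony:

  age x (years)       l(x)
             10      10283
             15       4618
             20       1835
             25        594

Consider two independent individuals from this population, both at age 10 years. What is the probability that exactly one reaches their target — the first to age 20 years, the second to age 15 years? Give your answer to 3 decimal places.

p₁ = l(20)/l(10) = 1835/10283 = 0.178450; p₂ = l(15)/l(10) = 4618/10283 = 0.449091.
P(exactly one) = p₁(1−p₂) + (1−p₁)p₂ = 0.098310 + 0.368951 = 0.467260.

0.467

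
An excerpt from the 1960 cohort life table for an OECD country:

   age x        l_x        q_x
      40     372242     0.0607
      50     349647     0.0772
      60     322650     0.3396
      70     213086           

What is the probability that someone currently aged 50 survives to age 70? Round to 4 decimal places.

We want 20p50 = l_70/l_50.
The conditional survival probability is l_70/l_50 = 213086/349647 = 0.609432.

0.6094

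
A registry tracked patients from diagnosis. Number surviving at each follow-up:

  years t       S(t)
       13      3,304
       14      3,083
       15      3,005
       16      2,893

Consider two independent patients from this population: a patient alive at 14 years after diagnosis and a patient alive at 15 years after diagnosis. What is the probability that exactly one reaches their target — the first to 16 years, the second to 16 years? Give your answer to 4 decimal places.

0.0943

p₁ = S(16)/S(14) = 2,893/3,083 = 0.938372; p₂ = S(16)/S(15) = 2,893/3,005 = 0.962729.
P(exactly one) = p₁(1−p₂) + (1−p₁)p₂ = 0.034974 + 0.059331 = 0.094305.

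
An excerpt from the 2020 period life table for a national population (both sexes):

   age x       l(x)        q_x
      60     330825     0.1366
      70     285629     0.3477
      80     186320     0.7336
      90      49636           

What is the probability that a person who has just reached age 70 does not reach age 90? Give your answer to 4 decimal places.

0.8262

P(die before 90 | alive at 70) = 1 − l(90)/l(70) = 1 − 49636/285629 = (235993)/285629 = 0.826222.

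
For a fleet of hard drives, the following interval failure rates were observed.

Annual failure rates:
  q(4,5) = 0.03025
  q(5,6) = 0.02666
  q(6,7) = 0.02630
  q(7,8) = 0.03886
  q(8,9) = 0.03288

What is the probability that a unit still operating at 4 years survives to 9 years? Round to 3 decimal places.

The overall survival probability is (1 − 0.03025) × (1 − 0.02666) × (1 − 0.02630) × (1 − 0.03886) × (1 − 0.03288).
= 0.96975 × 0.97334 × 0.97370 × 0.96114 × 0.96712 = 0.854312.

0.854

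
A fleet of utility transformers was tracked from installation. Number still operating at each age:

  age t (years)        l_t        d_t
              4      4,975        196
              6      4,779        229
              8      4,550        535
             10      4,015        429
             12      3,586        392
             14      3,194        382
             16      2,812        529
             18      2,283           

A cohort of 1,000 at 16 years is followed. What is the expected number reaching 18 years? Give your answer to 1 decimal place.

The relevant probability is 2,283/2,812 = 0.811878.
Expected number = 1,000 × 0.811878 = 811.9.

811.9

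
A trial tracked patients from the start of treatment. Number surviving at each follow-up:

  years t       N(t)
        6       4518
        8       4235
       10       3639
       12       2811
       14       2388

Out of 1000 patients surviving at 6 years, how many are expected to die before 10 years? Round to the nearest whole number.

The relevant probability is 1 − 3639/4518 = 0.194555.
Expected number = 1000 × 0.194555 = 195.

195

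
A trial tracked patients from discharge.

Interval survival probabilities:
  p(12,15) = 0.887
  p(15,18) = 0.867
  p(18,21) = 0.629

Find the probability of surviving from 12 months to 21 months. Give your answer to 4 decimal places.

0.4837

The overall survival probability is 0.887 × 0.867 × 0.629.
= 0.483719.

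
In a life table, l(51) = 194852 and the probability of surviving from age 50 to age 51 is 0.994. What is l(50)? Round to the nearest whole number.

196028

l(50) = l(51) / p = 194852 / 0.994 = 196028.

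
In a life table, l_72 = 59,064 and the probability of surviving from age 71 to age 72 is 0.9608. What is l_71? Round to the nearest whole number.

l_71 = l_72 / p = 59,064 / 0.9608 = 61474.

61474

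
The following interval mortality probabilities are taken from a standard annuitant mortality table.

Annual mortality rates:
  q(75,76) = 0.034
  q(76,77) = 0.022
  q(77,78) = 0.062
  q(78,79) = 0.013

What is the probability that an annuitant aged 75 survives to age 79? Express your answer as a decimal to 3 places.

Chaining the interval survival probabilities: (1 − 0.034) × (1 − 0.022) × (1 − 0.062) × (1 − 0.013).
= 0.966 × 0.978 × 0.938 × 0.987 = 0.874653.

0.875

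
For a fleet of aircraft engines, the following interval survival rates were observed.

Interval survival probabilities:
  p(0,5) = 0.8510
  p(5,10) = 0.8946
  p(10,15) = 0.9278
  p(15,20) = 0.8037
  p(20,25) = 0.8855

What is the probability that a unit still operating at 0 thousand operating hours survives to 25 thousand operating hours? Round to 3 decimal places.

0.503

Chaining the interval survival probabilities: 0.8510 × 0.8946 × 0.9278 × 0.8037 × 0.8855.
= 0.502684.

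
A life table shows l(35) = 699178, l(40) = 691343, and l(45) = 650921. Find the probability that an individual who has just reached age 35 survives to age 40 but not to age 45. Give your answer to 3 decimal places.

This is the probability of reaching 40 but not 45, conditional on being alive at 35: (l(40) − l(45)) / l(35).
= (691343 − 650921) / 699178 = 40422 / 699178 = 0.057814.

0.058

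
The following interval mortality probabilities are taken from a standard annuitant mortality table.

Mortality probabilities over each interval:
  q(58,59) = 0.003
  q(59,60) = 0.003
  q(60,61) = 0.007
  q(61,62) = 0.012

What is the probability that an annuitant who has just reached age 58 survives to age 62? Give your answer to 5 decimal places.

0.97521

Survival from 58 to 62 is the product of surviving each interval: (1 − 0.003) × (1 − 0.003) × (1 − 0.007) × (1 − 0.012).
= 0.997 × 0.997 × 0.993 × 0.988 = 0.975206.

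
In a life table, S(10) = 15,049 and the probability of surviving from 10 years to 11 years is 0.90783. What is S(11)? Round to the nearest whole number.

13662

S(11) = S(10) × p = 15,049 × 0.90783 = 13662.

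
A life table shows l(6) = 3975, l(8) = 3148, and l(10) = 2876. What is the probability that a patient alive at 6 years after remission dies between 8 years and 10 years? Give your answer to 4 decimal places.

This is the probability of reaching 8 but not 10, conditional on being alive at 6: (l(8) − l(10)) / l(6).
= (3148 − 2876) / 3975 = 272 / 3975 = 0.068428.

0.0684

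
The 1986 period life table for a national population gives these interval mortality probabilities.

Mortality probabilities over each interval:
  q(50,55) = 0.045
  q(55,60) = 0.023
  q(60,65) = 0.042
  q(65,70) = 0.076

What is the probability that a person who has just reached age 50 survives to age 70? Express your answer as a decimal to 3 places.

The overall survival probability is (1 − 0.045) × (1 − 0.023) × (1 − 0.042) × (1 − 0.076).
= 0.955 × 0.977 × 0.958 × 0.924 = 0.825915.

0.826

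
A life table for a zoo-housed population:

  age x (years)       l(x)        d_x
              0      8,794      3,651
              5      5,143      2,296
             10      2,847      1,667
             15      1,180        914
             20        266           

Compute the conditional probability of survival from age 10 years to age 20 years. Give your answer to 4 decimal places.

0.0934

The conditional survival probability is l(20)/l(10) = 266/2,847 = 0.093432.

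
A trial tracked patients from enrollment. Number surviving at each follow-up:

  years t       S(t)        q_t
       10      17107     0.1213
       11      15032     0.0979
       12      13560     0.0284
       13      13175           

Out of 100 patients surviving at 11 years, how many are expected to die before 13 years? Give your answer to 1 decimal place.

12.4

The relevant probability is 1 − 13175/15032 = 0.123536.
Expected number = 100 × 0.123536 = 12.4.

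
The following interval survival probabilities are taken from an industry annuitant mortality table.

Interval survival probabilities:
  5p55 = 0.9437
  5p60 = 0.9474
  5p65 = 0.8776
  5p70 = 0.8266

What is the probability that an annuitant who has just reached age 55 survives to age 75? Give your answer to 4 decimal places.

20p55 = 0.9437 × 0.9474 × 0.8776 × 0.8266.
= 0.648574.

0.6486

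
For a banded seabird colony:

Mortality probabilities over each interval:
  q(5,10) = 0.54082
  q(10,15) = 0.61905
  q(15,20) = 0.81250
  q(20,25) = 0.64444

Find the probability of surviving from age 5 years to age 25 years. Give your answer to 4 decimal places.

0.0117

P(survive 5→25) = (1 − 0.54082) × (1 − 0.61905) × (1 − 0.81250) × (1 − 0.64444).
= 0.45918 × 0.38095 × 0.18750 × 0.35556 = 0.011662.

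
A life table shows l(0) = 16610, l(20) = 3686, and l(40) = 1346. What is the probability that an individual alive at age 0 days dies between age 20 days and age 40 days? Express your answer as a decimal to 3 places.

0.141

This is the probability of reaching 20 but not 40, conditional on being alive at 0: (l(20) − l(40)) / l(0).
= (3686 − 1346) / 16610 = 2340 / 16610 = 0.140879.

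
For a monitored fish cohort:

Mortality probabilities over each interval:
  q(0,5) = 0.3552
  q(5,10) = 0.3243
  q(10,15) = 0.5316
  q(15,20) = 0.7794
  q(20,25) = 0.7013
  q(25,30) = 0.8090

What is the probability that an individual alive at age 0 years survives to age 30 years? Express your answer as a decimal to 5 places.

P(survive 0→30) = (1 − 0.3552) × (1 − 0.3243) × (1 − 0.5316) × (1 − 0.7794) × (1 − 0.7013) × (1 − 0.8090).
= 0.6448 × 0.6757 × 0.4684 × 0.2206 × 0.2987 × 0.1910 = 0.002568.

0.00257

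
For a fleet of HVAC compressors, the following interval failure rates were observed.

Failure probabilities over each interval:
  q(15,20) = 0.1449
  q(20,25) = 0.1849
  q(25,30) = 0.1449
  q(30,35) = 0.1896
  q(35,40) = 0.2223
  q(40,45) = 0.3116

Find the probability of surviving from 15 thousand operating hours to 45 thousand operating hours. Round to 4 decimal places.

Survival from 15 to 45 is the product of surviving each interval: (1 − 0.1449) × (1 − 0.1849) × (1 − 0.1449) × (1 − 0.1896) × (1 − 0.2223) × (1 − 0.3116).
= 0.8551 × 0.8151 × 0.8551 × 0.8104 × 0.7777 × 0.6884 = 0.258581.

0.2586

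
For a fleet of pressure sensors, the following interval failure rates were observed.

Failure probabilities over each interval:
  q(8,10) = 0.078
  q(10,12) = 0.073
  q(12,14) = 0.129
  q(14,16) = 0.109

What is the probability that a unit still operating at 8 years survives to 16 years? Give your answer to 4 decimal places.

Chaining the interval survival probabilities: (1 − 0.078) × (1 − 0.073) × (1 − 0.129) × (1 − 0.109).
= 0.922 × 0.927 × 0.871 × 0.891 = 0.663295.

0.6633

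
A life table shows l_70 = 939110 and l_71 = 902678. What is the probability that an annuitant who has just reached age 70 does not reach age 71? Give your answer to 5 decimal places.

P(die before 71 | alive at 70) = 1 − l_71/l_70 = 1 − 902678/939110 = (36432)/939110 = 0.038794.

0.03879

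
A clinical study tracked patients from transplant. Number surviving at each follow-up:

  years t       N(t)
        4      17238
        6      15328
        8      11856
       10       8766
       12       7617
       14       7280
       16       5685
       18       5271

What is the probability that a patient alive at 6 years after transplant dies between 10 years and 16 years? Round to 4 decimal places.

0.2010

This is the probability of reaching 10 but not 16, conditional on being alive at 6: (N(10) − N(16)) / N(6).
= (8766 − 5685) / 15328 = 3081 / 15328 = 0.201005.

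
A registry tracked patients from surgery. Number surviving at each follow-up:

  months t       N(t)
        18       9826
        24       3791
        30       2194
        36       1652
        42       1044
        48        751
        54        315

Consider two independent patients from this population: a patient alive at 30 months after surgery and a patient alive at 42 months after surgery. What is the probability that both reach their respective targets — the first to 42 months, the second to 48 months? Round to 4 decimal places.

0.3423

p₁ = N(42)/N(30) = 1044/2194 = 0.475843; p₂ = N(48)/N(42) = 751/1044 = 0.719349.
P(both) = p₁ × p₂ = 0.475843 × 0.719349 = 0.342297.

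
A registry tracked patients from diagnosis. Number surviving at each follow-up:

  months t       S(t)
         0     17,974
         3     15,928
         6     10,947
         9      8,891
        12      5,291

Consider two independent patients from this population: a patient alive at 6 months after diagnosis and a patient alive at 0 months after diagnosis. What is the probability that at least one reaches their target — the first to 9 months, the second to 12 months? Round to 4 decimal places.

0.8675

p₁ = S(9)/S(6) = 8,891/10,947 = 0.812186; p₂ = S(12)/S(0) = 5,291/17,974 = 0.294370.
P(at least one) = 1 − (1−p₁)(1−p₂) = 1 − 0.187814 × 0.705630 = 0.867473.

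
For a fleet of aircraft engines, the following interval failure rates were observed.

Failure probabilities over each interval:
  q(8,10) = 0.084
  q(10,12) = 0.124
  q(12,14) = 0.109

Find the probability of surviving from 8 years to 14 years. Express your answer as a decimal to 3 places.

The overall survival probability is (1 − 0.084) × (1 − 0.124) × (1 − 0.109).
= 0.916 × 0.876 × 0.891 = 0.714953.

0.715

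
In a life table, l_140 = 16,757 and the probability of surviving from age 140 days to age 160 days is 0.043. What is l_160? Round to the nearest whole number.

l_160 = l_140 × p = 16,757 × 0.043 = 721.

721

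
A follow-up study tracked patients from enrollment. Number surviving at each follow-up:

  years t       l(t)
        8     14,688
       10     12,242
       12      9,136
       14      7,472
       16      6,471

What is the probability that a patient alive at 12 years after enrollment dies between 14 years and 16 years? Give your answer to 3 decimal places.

0.110

This is the probability of reaching 14 but not 16, conditional on being alive at 12: (l(14) − l(16)) / l(12).
= (7,472 − 6,471) / 9,136 = 1,001 / 9,136 = 0.109567.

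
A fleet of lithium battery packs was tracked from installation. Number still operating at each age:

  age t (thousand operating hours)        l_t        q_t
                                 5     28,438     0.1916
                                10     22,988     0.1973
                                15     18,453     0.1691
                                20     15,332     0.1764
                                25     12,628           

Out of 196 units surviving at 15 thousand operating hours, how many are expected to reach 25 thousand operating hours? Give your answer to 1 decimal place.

The relevant probability is 12,628/18,453 = 0.684333.
Expected number = 196 × 0.684333 = 134.1.

134.1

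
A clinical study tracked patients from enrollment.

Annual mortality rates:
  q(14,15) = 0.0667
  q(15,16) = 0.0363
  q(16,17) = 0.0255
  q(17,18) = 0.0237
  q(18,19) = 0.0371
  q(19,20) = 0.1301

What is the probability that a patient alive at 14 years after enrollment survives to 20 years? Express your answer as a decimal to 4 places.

0.7168

P(survive 14→20) = (1 − 0.0667) × (1 − 0.0363) × (1 − 0.0255) × (1 − 0.0237) × (1 − 0.0371) × (1 − 0.1301).
= 0.9333 × 0.9637 × 0.9745 × 0.9763 × 0.9629 × 0.8699 = 0.716768.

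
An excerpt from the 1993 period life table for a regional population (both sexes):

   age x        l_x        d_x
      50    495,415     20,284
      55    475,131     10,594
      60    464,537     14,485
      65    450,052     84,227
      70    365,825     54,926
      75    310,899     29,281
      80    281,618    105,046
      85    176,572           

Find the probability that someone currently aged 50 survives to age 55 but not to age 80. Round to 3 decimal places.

This is the probability of reaching 55 but not 80, conditional on being alive at 50: (l_55 − l_80) / l_50.
= (475,131 − 281,618) / 495,415 = 193,513 / 495,415 = 0.390608.

0.391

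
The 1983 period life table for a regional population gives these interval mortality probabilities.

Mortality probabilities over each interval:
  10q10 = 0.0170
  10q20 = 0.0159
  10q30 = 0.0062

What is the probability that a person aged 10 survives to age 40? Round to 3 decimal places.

0.961

Chaining the interval survival probabilities: (1 − 0.0170) × (1 − 0.0159) × (1 − 0.0062).
= 0.9830 × 0.9841 × 0.9938 = 0.961373.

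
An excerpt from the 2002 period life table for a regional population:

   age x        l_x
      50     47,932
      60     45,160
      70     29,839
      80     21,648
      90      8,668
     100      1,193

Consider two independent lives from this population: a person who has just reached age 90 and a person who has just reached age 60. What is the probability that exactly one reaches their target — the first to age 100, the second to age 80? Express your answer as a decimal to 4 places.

p₁ = l_100/l_90 = 1,193/8,668 = 0.137633; p₂ = l_80/l_60 = 21,648/45,160 = 0.479362.
P(exactly one) = p₁(1−p₂) + (1−p₁)p₂ = 0.071657 + 0.413386 = 0.485043.

0.4850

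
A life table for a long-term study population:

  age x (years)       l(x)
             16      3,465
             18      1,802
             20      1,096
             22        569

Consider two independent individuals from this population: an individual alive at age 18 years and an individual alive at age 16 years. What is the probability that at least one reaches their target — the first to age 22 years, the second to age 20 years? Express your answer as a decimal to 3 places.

p₁ = l(22)/l(18) = 569/1,802 = 0.315760; p₂ = l(20)/l(16) = 1,096/3,465 = 0.316306.
P(at least one) = 1 − (1−p₁)(1−p₂) = 1 − 0.684240 × 0.683694 = 0.532189.

0.532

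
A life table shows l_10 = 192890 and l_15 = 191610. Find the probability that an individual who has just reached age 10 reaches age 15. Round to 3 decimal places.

We want 5p10 = l_15/l_10.
The conditional survival probability is l_15/l_10 = 191610/192890 = 0.993364.

0.993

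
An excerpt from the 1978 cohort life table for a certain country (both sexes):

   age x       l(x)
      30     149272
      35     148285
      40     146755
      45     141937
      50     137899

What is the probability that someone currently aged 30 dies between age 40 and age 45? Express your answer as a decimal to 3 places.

This is the probability of reaching 40 but not 45, conditional on being alive at 30: (l(40) − l(45)) / l(30).
= (146755 − 141937) / 149272 = 4818 / 149272 = 0.032277.

0.032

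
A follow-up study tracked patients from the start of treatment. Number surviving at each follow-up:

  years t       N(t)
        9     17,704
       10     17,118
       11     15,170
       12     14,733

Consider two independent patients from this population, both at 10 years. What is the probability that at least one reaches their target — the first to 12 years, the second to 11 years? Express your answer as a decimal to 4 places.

p₁ = N(12)/N(10) = 14,733/17,118 = 0.860673; p₂ = N(11)/N(10) = 15,170/17,118 = 0.886202.
P(at least one) = 1 − (1−p₁)(1−p₂) = 1 − 0.139327 × 0.113798 = 0.984145.

0.9841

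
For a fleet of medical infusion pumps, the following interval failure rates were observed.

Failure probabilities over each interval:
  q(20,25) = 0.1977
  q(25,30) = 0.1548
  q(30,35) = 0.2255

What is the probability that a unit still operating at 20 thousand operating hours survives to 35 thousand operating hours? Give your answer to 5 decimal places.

0.52519

Survival from 20 to 35 is the product of surviving each interval: (1 − 0.1977) × (1 − 0.1548) × (1 − 0.2255).
= 0.8023 × 0.8452 × 0.7745 = 0.525192.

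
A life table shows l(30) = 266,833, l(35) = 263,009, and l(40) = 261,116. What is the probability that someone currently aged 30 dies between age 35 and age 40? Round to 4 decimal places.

This is the probability of reaching 35 but not 40, conditional on being alive at 30: (l(35) − l(40)) / l(30).
= (263,009 − 261,116) / 266,833 = 1,893 / 266,833 = 0.007094.

0.0071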